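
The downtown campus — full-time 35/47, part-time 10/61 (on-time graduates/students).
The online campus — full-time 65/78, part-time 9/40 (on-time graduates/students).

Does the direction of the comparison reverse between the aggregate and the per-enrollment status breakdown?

No

Full-time: the downtown campus 35/47 = 74.5%, the online campus 65/78 = 83.3% → the online campus
Part-time: the downtown campus 10/61 = 16.4%, the online campus 9/40 = 22.5% → the online campus
Overall: the downtown campus 45/108 = 41.7%, the online campus 74/118 = 62.7% → the online campus
The online campus wins overall and in every enrollment group — no reversal.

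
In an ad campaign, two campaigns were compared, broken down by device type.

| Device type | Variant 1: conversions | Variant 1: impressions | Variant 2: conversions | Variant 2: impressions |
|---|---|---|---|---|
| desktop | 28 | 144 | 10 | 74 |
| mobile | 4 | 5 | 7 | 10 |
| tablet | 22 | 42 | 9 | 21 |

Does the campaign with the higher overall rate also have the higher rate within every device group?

Yes

Desktop: Variant 1 28/144 = 19.4%, Variant 2 10/74 = 13.5% → Variant 1
Mobile: Variant 1 4/5 = 80.0%, Variant 2 7/10 = 70.0% → Variant 1
Tablet: Variant 1 22/42 = 52.4%, Variant 2 9/21 = 42.9% → Variant 1
Overall: Variant 1 54/191 = 28.3%, Variant 2 26/105 = 24.8% → Variant 1
Variant 1 wins overall and in every device group — no reversal.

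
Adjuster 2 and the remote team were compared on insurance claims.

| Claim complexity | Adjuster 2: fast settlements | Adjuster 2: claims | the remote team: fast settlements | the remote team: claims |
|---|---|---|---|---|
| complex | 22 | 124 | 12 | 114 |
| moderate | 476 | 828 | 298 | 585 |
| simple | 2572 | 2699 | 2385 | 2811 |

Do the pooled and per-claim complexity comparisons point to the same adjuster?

Complex: Adjuster 2 22/124 = 17.7%, the remote team 12/114 = 10.5% → Adjuster 2
Moderate: Adjuster 2 476/828 = 57.5%, the remote team 298/585 = 50.9% → Adjuster 2
Simple: Adjuster 2 2572/2699 = 95.3%, the remote team 2385/2811 = 84.8% → Adjuster 2
Overall: Adjuster 2 3070/3651 = 84.1%, the remote team 2695/3510 = 76.8% → Adjuster 2
Adjuster 2 wins overall and in every claim group — no reversal.

Yes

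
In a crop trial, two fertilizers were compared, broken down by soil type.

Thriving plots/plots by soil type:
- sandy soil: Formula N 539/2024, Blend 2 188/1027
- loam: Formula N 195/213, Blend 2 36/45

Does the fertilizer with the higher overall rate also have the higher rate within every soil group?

Sandy soil: Formula N 539/2024 = 26.6%, Blend 2 188/1027 = 18.3% → Formula N
Loam: Formula N 195/213 = 91.5%, Blend 2 36/45 = 80.0% → Formula N
Overall: Formula N 734/2237 = 32.8%, Blend 2 224/1072 = 20.9% → Formula N
Formula N wins overall and in every soil group — no reversal.

Yes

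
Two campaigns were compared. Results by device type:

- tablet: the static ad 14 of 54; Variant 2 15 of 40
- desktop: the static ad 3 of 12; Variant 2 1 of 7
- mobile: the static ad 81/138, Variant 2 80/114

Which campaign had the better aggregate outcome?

Tablet: the static ad 14/54 = 25.9%, Variant 2 15/40 = 37.5% → Variant 2
Desktop: the static ad 3/12 = 25.0%, Variant 2 1/7 = 14.3% → the static ad
Mobile: the static ad 81/138 = 58.7%, Variant 2 80/114 = 70.2% → Variant 2
Overall: the static ad 98/204 = 48.0%, Variant 2 96/161 = 59.6% → Variant 2
(Neither sweeps every device group, but Variant 2 has the higher pooled rate.)

Variant 2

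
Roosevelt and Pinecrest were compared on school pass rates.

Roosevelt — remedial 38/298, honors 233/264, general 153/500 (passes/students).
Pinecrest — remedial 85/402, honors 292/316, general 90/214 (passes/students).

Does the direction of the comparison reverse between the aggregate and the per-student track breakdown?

Remedial: Roosevelt 38/298 = 12.8%, Pinecrest 85/402 = 21.1% → Pinecrest
Honors: Roosevelt 233/264 = 88.3%, Pinecrest 292/316 = 92.4% → Pinecrest
General: Roosevelt 153/500 = 30.6%, Pinecrest 90/214 = 42.1% → Pinecrest
Overall: Roosevelt 424/1062 = 39.9%, Pinecrest 467/932 = 50.1% → Pinecrest
Pinecrest wins overall and in every student group — no reversal.

No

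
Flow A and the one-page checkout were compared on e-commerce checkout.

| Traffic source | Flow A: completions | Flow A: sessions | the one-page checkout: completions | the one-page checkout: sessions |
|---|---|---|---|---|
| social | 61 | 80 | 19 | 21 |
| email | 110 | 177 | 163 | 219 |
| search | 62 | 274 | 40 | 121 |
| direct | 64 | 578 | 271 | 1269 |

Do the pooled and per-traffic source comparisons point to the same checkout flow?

Social: Flow A 61/80 = 76.2%, the one-page checkout 19/21 = 90.5% → the one-page checkout
Email: Flow A 110/177 = 62.1%, the one-page checkout 163/219 = 74.4% → the one-page checkout
Search: Flow A 62/274 = 22.6%, the one-page checkout 40/121 = 33.1% → the one-page checkout
Direct: Flow A 64/578 = 11.1%, the one-page checkout 271/1269 = 21.4% → the one-page checkout
Overall: Flow A 297/1109 = 26.8%, the one-page checkout 493/1630 = 30.2% → the one-page checkout
The one-page checkout wins overall and in every traffic group — no reversal.

Yes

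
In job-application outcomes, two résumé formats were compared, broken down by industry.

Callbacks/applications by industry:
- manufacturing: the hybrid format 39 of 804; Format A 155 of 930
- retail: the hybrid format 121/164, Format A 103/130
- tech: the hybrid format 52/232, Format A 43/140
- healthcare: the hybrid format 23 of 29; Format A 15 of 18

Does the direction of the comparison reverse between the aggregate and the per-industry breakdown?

No

Manufacturing: the hybrid format 39/804 = 4.9%, Format A 155/930 = 16.7% → Format A
Retail: the hybrid format 121/164 = 73.8%, Format A 103/130 = 79.2% → Format A
Tech: the hybrid format 52/232 = 22.4%, Format A 43/140 = 30.7% → Format A
Healthcare: the hybrid format 23/29 = 79.3%, Format A 15/18 = 83.3% → Format A
Overall: the hybrid format 235/1229 = 19.1%, Format A 316/1218 = 25.9% → Format A
Format A wins overall and in every industry group — no reversal.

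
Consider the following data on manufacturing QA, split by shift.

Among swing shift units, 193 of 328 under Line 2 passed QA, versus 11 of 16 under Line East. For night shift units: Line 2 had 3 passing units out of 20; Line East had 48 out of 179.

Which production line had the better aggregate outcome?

Line 2

Swing shift: Line 2 193/328 = 58.8%, Line East 11/16 = 68.8% → Line East
Night shift: Line 2 3/20 = 15.0%, Line East 48/179 = 26.8% → Line East
Overall: Line 2 196/348 = 56.3%, Line East 59/195 = 30.3% → Line 2
(Line East wins every shift group but Line 2 wins overall — Line East's units skew toward the low-rate night shift group.)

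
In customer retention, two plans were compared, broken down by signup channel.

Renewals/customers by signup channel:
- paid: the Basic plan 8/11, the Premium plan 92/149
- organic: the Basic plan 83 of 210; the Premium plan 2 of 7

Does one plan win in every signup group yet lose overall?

Yes

Paid: the Basic plan 8/11 = 72.7%, the Premium plan 92/149 = 61.7% → the Basic plan
Organic: the Basic plan 83/210 = 39.5%, the Premium plan 2/7 = 28.6% → the Basic plan
Overall: the Basic plan 91/221 = 41.2%, the Premium plan 94/156 = 60.3% → the Premium plan
The Basic plan wins each signup group but the Premium plan wins overall — the comparison reverses. The Basic plan's customers skew toward organic, which has a lower base rate.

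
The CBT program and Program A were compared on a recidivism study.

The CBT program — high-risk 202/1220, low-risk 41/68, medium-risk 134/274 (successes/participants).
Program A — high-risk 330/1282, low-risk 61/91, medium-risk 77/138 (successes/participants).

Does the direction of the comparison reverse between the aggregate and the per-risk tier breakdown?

High-risk: the CBT program 202/1220 = 16.6%, Program A 330/1282 = 25.7% → Program A
Low-risk: the CBT program 41/68 = 60.3%, Program A 61/91 = 67.0% → Program A
Medium-risk: the CBT program 134/274 = 48.9%, Program A 77/138 = 55.8% → Program A
Overall: the CBT program 377/1562 = 24.1%, Program A 468/1511 = 31.0% → Program A
Program A wins overall and in every risk group — no reversal.

No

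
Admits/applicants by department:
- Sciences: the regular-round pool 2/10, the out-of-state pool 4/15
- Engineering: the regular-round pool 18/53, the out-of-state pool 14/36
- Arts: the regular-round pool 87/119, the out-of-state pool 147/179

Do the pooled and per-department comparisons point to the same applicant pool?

Yes

Sciences: the regular-round pool 2/10 = 20.0%, the out-of-state pool 4/15 = 26.7% → the out-of-state pool
Engineering: the regular-round pool 18/53 = 34.0%, the out-of-state pool 14/36 = 38.9% → the out-of-state pool
Arts: the regular-round pool 87/119 = 73.1%, the out-of-state pool 147/179 = 82.1% → the out-of-state pool
Overall: the regular-round pool 107/182 = 58.8%, the out-of-state pool 165/230 = 71.7% → the out-of-state pool
The out-of-state pool wins overall and in every department group — no reversal.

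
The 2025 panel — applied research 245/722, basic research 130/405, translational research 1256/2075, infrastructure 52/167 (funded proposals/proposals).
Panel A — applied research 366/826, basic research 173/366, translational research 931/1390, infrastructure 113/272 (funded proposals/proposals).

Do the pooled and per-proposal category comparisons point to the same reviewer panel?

Applied research: the 2025 panel 245/722 = 33.9%, Panel A 366/826 = 44.3% → Panel A
Basic research: the 2025 panel 130/405 = 32.1%, Panel A 173/366 = 47.3% → Panel A
Translational research: the 2025 panel 1256/2075 = 60.5%, Panel A 931/1390 = 67.0% → Panel A
Infrastructure: the 2025 panel 52/167 = 31.1%, Panel A 113/272 = 41.5% → Panel A
Overall: the 2025 panel 1683/3369 = 50.0%, Panel A 1583/2854 = 55.5% → Panel A
Panel A wins overall and in every proposal group — no reversal.

Yes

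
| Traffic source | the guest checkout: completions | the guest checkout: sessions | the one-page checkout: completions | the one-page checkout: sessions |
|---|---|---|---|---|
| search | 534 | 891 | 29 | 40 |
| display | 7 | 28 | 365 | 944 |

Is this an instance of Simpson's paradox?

Yes

Search: the guest checkout 534/891 = 59.9%, the one-page checkout 29/40 = 72.5% → the one-page checkout
Display: the guest checkout 7/28 = 25.0%, the one-page checkout 365/944 = 38.7% → the one-page checkout
Overall: the guest checkout 541/919 = 58.9%, the one-page checkout 394/984 = 40.0% → the guest checkout
The one-page checkout wins each traffic group but the guest checkout wins overall — the comparison reverses. The one-page checkout's sessions skew toward display, which has a lower base rate.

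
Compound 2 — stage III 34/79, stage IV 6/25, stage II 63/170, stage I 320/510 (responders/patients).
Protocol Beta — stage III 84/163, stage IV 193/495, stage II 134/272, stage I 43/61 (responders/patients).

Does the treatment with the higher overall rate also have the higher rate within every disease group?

Stage III: Compound 2 34/79 = 43.0%, Protocol Beta 84/163 = 51.5% → Protocol Beta
Stage IV: Compound 2 6/25 = 24.0%, Protocol Beta 193/495 = 39.0% → Protocol Beta
Stage II: Compound 2 63/170 = 37.1%, Protocol Beta 134/272 = 49.3% → Protocol Beta
Stage I: Compound 2 320/510 = 62.7%, Protocol Beta 43/61 = 70.5% → Protocol Beta
Overall: Compound 2 423/784 = 54.0%, Protocol Beta 454/991 = 45.8% → Compound 2
Protocol Beta wins each disease group but Compound 2 wins overall — the comparison reverses. Protocol Beta's patients skew toward stage IV, which has a lower base rate.

No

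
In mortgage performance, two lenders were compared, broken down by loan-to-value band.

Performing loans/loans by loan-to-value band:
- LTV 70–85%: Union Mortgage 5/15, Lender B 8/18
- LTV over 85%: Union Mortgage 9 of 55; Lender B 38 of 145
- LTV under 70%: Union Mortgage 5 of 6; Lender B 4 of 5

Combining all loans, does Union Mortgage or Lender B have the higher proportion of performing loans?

LTV 70–85%: Union Mortgage 5/15 = 33.3%, Lender B 8/18 = 44.4% → Lender B
LTV over 85%: Union Mortgage 9/55 = 16.4%, Lender B 38/145 = 26.2% → Lender B
LTV under 70%: Union Mortgage 5/6 = 83.3%, Lender B 4/5 = 80.0% → Union Mortgage
Overall: Union Mortgage 19/76 = 25.0%, Lender B 50/168 = 29.8% → Lender B
(Neither sweeps every loan-to-value group, but Lender B has the higher pooled rate.)

Lender B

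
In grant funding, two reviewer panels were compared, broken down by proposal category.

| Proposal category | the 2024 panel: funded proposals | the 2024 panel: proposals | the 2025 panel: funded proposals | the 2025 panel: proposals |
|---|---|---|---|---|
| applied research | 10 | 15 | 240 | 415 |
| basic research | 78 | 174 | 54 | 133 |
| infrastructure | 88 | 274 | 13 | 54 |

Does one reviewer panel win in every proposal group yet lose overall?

Yes

Applied research: the 2024 panel 10/15 = 66.7%, the 2025 panel 240/415 = 57.8% → the 2024 panel
Basic research: the 2024 panel 78/174 = 44.8%, the 2025 panel 54/133 = 40.6% → the 2024 panel
Infrastructure: the 2024 panel 88/274 = 32.1%, the 2025 panel 13/54 = 24.1% → the 2024 panel
Overall: the 2024 panel 176/463 = 38.0%, the 2025 panel 307/602 = 51.0% → the 2025 panel
The 2024 panel wins each proposal group but the 2025 panel wins overall — the comparison reverses. The 2024 panel's proposals skew toward infrastructure, which has a lower base rate.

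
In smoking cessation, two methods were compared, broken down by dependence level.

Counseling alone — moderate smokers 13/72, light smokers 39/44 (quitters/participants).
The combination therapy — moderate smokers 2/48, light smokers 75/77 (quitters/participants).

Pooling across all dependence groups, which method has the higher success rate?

Moderate smokers: counseling alone 13/72 = 18.1%, the combination therapy 2/48 = 4.2% → counseling alone
Light smokers: counseling alone 39/44 = 88.6%, the combination therapy 75/77 = 97.4% → the combination therapy
Overall: counseling alone 52/116 = 44.8%, the combination therapy 77/125 = 61.6% → the combination therapy
(Neither sweeps every dependence group, but the combination therapy has the higher pooled rate.)

the combination therapy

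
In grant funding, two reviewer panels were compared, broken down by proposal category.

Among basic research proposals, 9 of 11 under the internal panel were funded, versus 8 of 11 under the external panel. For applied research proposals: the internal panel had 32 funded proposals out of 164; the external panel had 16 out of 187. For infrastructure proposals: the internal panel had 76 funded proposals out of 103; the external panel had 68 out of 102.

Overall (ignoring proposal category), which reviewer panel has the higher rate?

Basic research: the internal panel 9/11 = 81.8%, the external panel 8/11 = 72.7% → the internal panel
Applied research: the internal panel 32/164 = 19.5%, the external panel 16/187 = 8.6% → the internal panel
Infrastructure: the internal panel 76/103 = 73.8%, the external panel 68/102 = 66.7% → the internal panel
Overall: the internal panel 117/278 = 42.1%, the external panel 92/300 = 30.7% → the internal panel

the internal panel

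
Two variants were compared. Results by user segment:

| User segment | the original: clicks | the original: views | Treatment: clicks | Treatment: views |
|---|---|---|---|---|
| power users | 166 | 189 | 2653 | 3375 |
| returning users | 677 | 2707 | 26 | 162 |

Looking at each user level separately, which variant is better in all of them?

the original

Power users: the original 166/189 = 87.8%, Treatment 2653/3375 = 78.6% → the original
Returning users: the original 677/2707 = 25.0%, Treatment 26/162 = 16.0% → the original
The original has the higher rate in both groups.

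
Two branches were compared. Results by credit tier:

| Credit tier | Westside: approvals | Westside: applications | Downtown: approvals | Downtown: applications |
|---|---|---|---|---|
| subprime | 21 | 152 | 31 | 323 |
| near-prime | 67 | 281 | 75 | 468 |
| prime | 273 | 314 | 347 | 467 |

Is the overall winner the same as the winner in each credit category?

Subprime: Westside 21/152 = 13.8%, Downtown 31/323 = 9.6% → Westside
Near-prime: Westside 67/281 = 23.8%, Downtown 75/468 = 16.0% → Westside
Prime: Westside 273/314 = 86.9%, Downtown 347/467 = 74.3% → Westside
Overall: Westside 361/747 = 48.3%, Downtown 453/1258 = 36.0% → Westside
Westside wins overall and in every credit group — no reversal.

Yes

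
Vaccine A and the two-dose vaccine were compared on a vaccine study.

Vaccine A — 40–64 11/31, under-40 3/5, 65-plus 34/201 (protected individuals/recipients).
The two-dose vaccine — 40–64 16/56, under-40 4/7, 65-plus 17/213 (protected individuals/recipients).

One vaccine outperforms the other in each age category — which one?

40–64: Vaccine A 11/31 = 35.5%, the two-dose vaccine 16/56 = 28.6% → Vaccine A
Under-40: Vaccine A 3/5 = 60.0%, the two-dose vaccine 4/7 = 57.1% → Vaccine A
65-plus: Vaccine A 34/201 = 16.9%, the two-dose vaccine 17/213 = 8.0% → Vaccine A
Vaccine A has the higher rate in all 3 groups.

Vaccine A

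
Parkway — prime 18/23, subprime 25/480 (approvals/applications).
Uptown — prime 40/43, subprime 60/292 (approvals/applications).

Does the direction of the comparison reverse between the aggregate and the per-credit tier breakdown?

No

Prime: Parkway 18/23 = 78.3%, Uptown 40/43 = 93.0% → Uptown
Subprime: Parkway 25/480 = 5.2%, Uptown 60/292 = 20.5% → Uptown
Overall: Parkway 43/503 = 8.5%, Uptown 100/335 = 29.9% → Uptown
Uptown wins overall and in every credit group — no reversal.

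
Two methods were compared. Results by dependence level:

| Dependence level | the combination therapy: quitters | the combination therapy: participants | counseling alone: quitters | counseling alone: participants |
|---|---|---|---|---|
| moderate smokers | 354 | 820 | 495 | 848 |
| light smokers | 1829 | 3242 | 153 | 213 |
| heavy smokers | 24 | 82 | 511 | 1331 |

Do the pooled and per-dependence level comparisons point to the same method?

Moderate smokers: the combination therapy 354/820 = 43.2%, counseling alone 495/848 = 58.4% → counseling alone
Light smokers: the combination therapy 1829/3242 = 56.4%, counseling alone 153/213 = 71.8% → counseling alone
Heavy smokers: the combination therapy 24/82 = 29.3%, counseling alone 511/1331 = 38.4% → counseling alone
Overall: the combination therapy 2207/4144 = 53.3%, counseling alone 1159/2392 = 48.5% → the combination therapy
Counseling alone wins each dependence group but the combination therapy wins overall — the comparison reverses. Counseling alone's participants skew toward heavy smokers, which has a lower base rate.

No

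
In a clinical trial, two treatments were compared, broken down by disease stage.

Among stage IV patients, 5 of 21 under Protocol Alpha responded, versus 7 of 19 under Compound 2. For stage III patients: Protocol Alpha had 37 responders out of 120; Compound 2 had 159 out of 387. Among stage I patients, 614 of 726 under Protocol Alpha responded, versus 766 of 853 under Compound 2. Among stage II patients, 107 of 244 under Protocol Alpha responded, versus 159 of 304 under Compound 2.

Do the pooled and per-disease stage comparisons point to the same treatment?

Yes

Stage IV: Protocol Alpha 5/21 = 23.8%, Compound 2 7/19 = 36.8% → Compound 2
Stage III: Protocol Alpha 37/120 = 30.8%, Compound 2 159/387 = 41.1% → Compound 2
Stage I: Protocol Alpha 614/726 = 84.6%, Compound 2 766/853 = 89.8% → Compound 2
Stage II: Protocol Alpha 107/244 = 43.9%, Compound 2 159/304 = 52.3% → Compound 2
Overall: Protocol Alpha 763/1111 = 68.7%, Compound 2 1091/1563 = 69.8% → Compound 2
Compound 2 wins overall and in every disease group — no reversal.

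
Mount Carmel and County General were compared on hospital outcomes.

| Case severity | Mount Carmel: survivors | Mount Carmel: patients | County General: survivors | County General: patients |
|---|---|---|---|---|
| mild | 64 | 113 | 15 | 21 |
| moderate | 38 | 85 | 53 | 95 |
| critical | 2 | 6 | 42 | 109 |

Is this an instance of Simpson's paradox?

Mild: Mount Carmel 64/113 = 56.6%, County General 15/21 = 71.4% → County General
Moderate: Mount Carmel 38/85 = 44.7%, County General 53/95 = 55.8% → County General
Critical: Mount Carmel 2/6 = 33.3%, County General 42/109 = 38.5% → County General
Overall: Mount Carmel 104/204 = 51.0%, County General 110/225 = 48.9% → Mount Carmel
County General wins each case group but Mount Carmel wins overall — the comparison reverses. County General's patients skew toward critical, which has a lower base rate.

Yes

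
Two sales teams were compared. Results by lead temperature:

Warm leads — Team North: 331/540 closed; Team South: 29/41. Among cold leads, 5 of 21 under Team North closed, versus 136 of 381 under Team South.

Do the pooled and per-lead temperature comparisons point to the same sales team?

Warm: Team North 331/540 = 61.3%, Team South 29/41 = 70.7% → Team South
Cold: Team North 5/21 = 23.8%, Team South 136/381 = 35.7% → Team South
Overall: Team North 336/561 = 59.9%, Team South 165/422 = 39.1% → Team North
Team South wins each lead group but Team North wins overall — the comparison reverses. Team South's leads skew toward cold, which has a lower base rate.

No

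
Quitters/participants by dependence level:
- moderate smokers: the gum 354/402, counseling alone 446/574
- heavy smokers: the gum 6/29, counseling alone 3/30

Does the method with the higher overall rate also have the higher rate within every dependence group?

Yes

Moderate smokers: the gum 354/402 = 88.1%, counseling alone 446/574 = 77.7% → the gum
Heavy smokers: the gum 6/29 = 20.7%, counseling alone 3/30 = 10.0% → the gum
Overall: the gum 360/431 = 83.5%, counseling alone 449/604 = 74.3% → the gum
The gum wins overall and in every dependence group — no reversal.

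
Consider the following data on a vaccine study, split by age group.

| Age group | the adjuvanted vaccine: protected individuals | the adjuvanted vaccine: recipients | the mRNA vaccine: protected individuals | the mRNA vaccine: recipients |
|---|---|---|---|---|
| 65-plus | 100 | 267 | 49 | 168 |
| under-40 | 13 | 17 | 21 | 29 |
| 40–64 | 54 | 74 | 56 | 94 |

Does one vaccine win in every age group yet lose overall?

No

65-plus: the adjuvanted vaccine 100/267 = 37.5%, the mRNA vaccine 49/168 = 29.2% → the adjuvanted vaccine
Under-40: the adjuvanted vaccine 13/17 = 76.5%, the mRNA vaccine 21/29 = 72.4% → the adjuvanted vaccine
40–64: the adjuvanted vaccine 54/74 = 73.0%, the mRNA vaccine 56/94 = 59.6% → the adjuvanted vaccine
Overall: the adjuvanted vaccine 167/358 = 46.6%, the mRNA vaccine 126/291 = 43.3% → the adjuvanted vaccine
The adjuvanted vaccine wins overall and in every age group — no reversal.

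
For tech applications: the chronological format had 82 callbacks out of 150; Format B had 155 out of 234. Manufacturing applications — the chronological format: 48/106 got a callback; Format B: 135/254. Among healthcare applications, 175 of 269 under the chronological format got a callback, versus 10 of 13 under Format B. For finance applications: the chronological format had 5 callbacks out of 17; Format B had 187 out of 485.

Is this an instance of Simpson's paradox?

Yes

Tech: the chronological format 82/150 = 54.7%, Format B 155/234 = 66.2% → Format B
Manufacturing: the chronological format 48/106 = 45.3%, Format B 135/254 = 53.1% → Format B
Healthcare: the chronological format 175/269 = 65.1%, Format B 10/13 = 76.9% → Format B
Finance: the chronological format 5/17 = 29.4%, Format B 187/485 = 38.6% → Format B
Overall: the chronological format 310/542 = 57.2%, Format B 487/986 = 49.4% → the chronological format
Format B wins each industry group but the chronological format wins overall — the comparison reverses. Format B's applications skew toward finance, which has a lower base rate.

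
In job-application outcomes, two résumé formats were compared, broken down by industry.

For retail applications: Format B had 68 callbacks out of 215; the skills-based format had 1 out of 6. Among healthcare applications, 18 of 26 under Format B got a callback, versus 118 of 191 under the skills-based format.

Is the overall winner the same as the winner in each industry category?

Retail: Format B 68/215 = 31.6%, the skills-based format 1/6 = 16.7% → Format B
Healthcare: Format B 18/26 = 69.2%, the skills-based format 118/191 = 61.8% → Format B
Overall: Format B 86/241 = 35.7%, the skills-based format 119/197 = 60.4% → the skills-based format
Format B wins each industry group but the skills-based format wins overall — the comparison reverses. Format B's applications skew toward retail, which has a lower base rate.

No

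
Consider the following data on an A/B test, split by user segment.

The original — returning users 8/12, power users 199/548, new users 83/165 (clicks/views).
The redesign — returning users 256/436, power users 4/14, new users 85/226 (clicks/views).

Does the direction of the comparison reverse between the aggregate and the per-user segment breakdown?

Yes

Returning users: the original 8/12 = 66.7%, the redesign 256/436 = 58.7% → the original
Power users: the original 199/548 = 36.3%, the redesign 4/14 = 28.6% → the original
New users: the original 83/165 = 50.3%, the redesign 85/226 = 37.6% → the original
Overall: the original 290/725 = 40.0%, the redesign 345/676 = 51.0% → the redesign
The original wins each user group but the redesign wins overall — the comparison reverses. The original's views skew toward power users, which has a lower base rate.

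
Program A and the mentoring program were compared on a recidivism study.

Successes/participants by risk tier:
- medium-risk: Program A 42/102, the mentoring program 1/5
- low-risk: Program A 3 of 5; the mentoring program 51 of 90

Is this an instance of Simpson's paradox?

Medium-risk: Program A 42/102 = 41.2%, the mentoring program 1/5 = 20.0% → Program A
Low-risk: Program A 3/5 = 60.0%, the mentoring program 51/90 = 56.7% → Program A
Overall: Program A 45/107 = 42.1%, the mentoring program 52/95 = 54.7% → the mentoring program
Program A wins each risk group but the mentoring program wins overall — the comparison reverses. Program A's participants skew toward medium-risk, which has a lower base rate.

Yes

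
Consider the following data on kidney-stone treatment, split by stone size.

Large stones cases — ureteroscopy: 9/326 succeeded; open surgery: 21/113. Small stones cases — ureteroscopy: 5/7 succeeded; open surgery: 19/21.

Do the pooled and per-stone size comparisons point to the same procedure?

Yes

Large stones: ureteroscopy 9/326 = 2.8%, open surgery 21/113 = 18.6% → open surgery
Small stones: ureteroscopy 5/7 = 71.4%, open surgery 19/21 = 90.5% → open surgery
Overall: ureteroscopy 14/333 = 4.2%, open surgery 40/134 = 29.9% → open surgery
Open surgery wins overall and in every stone group — no reversal.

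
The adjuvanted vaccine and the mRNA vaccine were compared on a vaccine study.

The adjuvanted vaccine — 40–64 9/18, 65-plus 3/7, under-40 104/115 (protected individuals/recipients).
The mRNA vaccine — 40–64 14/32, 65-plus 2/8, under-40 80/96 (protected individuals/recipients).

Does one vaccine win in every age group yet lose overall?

40–64: the adjuvanted vaccine 9/18 = 50.0%, the mRNA vaccine 14/32 = 43.8% → the adjuvanted vaccine
65-plus: the adjuvanted vaccine 3/7 = 42.9%, the mRNA vaccine 2/8 = 25.0% → the adjuvanted vaccine
Under-40: the adjuvanted vaccine 104/115 = 90.4%, the mRNA vaccine 80/96 = 83.3% → the adjuvanted vaccine
Overall: the adjuvanted vaccine 116/140 = 82.9%, the mRNA vaccine 96/136 = 70.6% → the adjuvanted vaccine
The adjuvanted vaccine wins overall and in every age group — no reversal.

No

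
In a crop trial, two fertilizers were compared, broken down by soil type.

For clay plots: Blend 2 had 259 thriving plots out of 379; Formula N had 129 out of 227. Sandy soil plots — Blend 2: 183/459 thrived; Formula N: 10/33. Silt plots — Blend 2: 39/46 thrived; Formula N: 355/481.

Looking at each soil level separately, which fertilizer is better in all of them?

Clay: Blend 2 259/379 = 68.3%, Formula N 129/227 = 56.8% → Blend 2
Sandy soil: Blend 2 183/459 = 39.9%, Formula N 10/33 = 30.3% → Blend 2
Silt: Blend 2 39/46 = 84.8%, Formula N 355/481 = 73.8% → Blend 2
Blend 2 has the higher rate in all 3 groups.

Blend 2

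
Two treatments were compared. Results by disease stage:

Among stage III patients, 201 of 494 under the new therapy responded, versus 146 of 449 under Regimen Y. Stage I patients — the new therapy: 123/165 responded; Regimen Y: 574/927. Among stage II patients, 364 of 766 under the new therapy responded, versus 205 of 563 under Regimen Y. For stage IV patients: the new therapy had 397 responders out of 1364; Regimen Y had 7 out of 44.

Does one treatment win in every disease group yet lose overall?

Stage III: the new therapy 201/494 = 40.7%, Regimen Y 146/449 = 32.5% → the new therapy
Stage I: the new therapy 123/165 = 74.5%, Regimen Y 574/927 = 61.9% → the new therapy
Stage II: the new therapy 364/766 = 47.5%, Regimen Y 205/563 = 36.4% → the new therapy
Stage IV: the new therapy 397/1364 = 29.1%, Regimen Y 7/44 = 15.9% → the new therapy
Overall: the new therapy 1085/2789 = 38.9%, Regimen Y 932/1983 = 47.0% → Regimen Y
The new therapy wins each disease group but Regimen Y wins overall — the comparison reverses. The new therapy's patients skew toward stage IV, which has a lower base rate.

Yes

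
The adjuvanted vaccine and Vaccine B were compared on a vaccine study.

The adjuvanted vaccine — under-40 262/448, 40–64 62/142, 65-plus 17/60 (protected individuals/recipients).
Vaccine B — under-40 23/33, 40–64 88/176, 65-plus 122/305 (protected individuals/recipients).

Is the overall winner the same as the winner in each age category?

No

Under-40: the adjuvanted vaccine 262/448 = 58.5%, Vaccine B 23/33 = 69.7% → Vaccine B
40–64: the adjuvanted vaccine 62/142 = 43.7%, Vaccine B 88/176 = 50.0% → Vaccine B
65-plus: the adjuvanted vaccine 17/60 = 28.3%, Vaccine B 122/305 = 40.0% → Vaccine B
Overall: the adjuvanted vaccine 341/650 = 52.5%, Vaccine B 233/514 = 45.3% → the adjuvanted vaccine
Vaccine B wins each age group but the adjuvanted vaccine wins overall — the comparison reverses. Vaccine B's recipients skew toward 65-plus, which has a lower base rate.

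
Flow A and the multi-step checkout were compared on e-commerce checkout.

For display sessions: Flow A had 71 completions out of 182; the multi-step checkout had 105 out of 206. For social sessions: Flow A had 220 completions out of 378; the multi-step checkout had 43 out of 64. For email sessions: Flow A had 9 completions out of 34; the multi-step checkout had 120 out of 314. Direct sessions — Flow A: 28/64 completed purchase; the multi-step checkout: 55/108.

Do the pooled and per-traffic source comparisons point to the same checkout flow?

Display: Flow A 71/182 = 39.0%, the multi-step checkout 105/206 = 51.0% → the multi-step checkout
Social: Flow A 220/378 = 58.2%, the multi-step checkout 43/64 = 67.2% → the multi-step checkout
Email: Flow A 9/34 = 26.5%, the multi-step checkout 120/314 = 38.2% → the multi-step checkout
Direct: Flow A 28/64 = 43.8%, the multi-step checkout 55/108 = 50.9% → the multi-step checkout
Overall: Flow A 328/658 = 49.8%, the multi-step checkout 323/692 = 46.7% → Flow A
The multi-step checkout wins each traffic group but Flow A wins overall — the comparison reverses. The multi-step checkout's sessions skew toward email, which has a lower base rate.

No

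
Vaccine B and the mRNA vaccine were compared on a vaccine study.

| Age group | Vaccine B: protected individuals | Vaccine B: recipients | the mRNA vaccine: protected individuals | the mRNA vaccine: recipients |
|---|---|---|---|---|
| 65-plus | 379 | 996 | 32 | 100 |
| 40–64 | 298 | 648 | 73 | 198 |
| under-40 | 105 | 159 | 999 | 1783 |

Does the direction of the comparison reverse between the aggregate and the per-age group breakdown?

Yes

65-plus: Vaccine B 379/996 = 38.1%, the mRNA vaccine 32/100 = 32.0% → Vaccine B
40–64: Vaccine B 298/648 = 46.0%, the mRNA vaccine 73/198 = 36.9% → Vaccine B
Under-40: Vaccine B 105/159 = 66.0%, the mRNA vaccine 999/1783 = 56.0% → Vaccine B
Overall: Vaccine B 782/1803 = 43.4%, the mRNA vaccine 1104/2081 = 53.1% → the mRNA vaccine
Vaccine B wins each age group but the mRNA vaccine wins overall — the comparison reverses. Vaccine B's recipients skew toward 65-plus, which has a lower base rate.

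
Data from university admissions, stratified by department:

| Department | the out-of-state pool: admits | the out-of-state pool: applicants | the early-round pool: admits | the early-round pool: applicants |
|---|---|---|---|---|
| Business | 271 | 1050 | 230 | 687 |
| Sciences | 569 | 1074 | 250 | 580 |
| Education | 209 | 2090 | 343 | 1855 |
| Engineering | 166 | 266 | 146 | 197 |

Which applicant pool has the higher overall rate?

Business: the out-of-state pool 271/1050 = 25.8%, the early-round pool 230/687 = 33.5% → the early-round pool
Sciences: the out-of-state pool 569/1074 = 53.0%, the early-round pool 250/580 = 43.1% → the out-of-state pool
Education: the out-of-state pool 209/2090 = 10.0%, the early-round pool 343/1855 = 18.5% → the early-round pool
Engineering: the out-of-state pool 166/266 = 62.4%, the early-round pool 146/197 = 74.1% → the early-round pool
Overall: the out-of-state pool 1215/4480 = 27.1%, the early-round pool 969/3319 = 29.2% → the early-round pool
(Neither sweeps every department group, but the early-round pool has the higher pooled rate.)

the early-round pool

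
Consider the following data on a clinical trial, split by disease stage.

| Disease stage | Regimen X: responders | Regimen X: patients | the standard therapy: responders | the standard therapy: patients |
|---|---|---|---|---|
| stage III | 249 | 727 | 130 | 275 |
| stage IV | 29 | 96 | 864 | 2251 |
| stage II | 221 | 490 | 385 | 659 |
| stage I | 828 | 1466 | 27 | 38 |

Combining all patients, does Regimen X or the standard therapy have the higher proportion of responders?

Regimen X

Stage III: Regimen X 249/727 = 34.3%, the standard therapy 130/275 = 47.3% → the standard therapy
Stage IV: Regimen X 29/96 = 30.2%, the standard therapy 864/2251 = 38.4% → the standard therapy
Stage II: Regimen X 221/490 = 45.1%, the standard therapy 385/659 = 58.4% → the standard therapy
Stage I: Regimen X 828/1466 = 56.5%, the standard therapy 27/38 = 71.1% → the standard therapy
Overall: Regimen X 1327/2779 = 47.8%, the standard therapy 1406/3223 = 43.6% → Regimen X
(The standard therapy wins every disease group but Regimen X wins overall — the standard therapy's patients skew toward the low-rate stage IV group.)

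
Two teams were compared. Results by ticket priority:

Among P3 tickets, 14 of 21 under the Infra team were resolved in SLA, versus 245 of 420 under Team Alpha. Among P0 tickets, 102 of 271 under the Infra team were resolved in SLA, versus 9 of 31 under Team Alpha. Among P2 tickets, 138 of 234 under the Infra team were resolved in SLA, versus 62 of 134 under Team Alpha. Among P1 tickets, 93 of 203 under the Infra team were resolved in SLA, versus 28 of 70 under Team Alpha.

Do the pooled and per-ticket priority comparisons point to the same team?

P3: the Infra team 14/21 = 66.7%, Team Alpha 245/420 = 58.3% → the Infra team
P0: the Infra team 102/271 = 37.6%, Team Alpha 9/31 = 29.0% → the Infra team
P2: the Infra team 138/234 = 59.0%, Team Alpha 62/134 = 46.3% → the Infra team
P1: the Infra team 93/203 = 45.8%, Team Alpha 28/70 = 40.0% → the Infra team
Overall: the Infra team 347/729 = 47.6%, Team Alpha 344/655 = 52.5% → Team Alpha
The Infra team wins each ticket group but Team Alpha wins overall — the comparison reverses. The Infra team's tickets skew toward P0, which has a lower base rate.

No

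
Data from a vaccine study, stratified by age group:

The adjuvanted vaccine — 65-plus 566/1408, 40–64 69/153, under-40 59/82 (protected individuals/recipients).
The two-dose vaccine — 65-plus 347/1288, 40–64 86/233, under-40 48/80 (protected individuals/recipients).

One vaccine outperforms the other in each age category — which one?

65-plus: the adjuvanted vaccine 566/1408 = 40.2%, the two-dose vaccine 347/1288 = 26.9% → the adjuvanted vaccine
40–64: the adjuvanted vaccine 69/153 = 45.1%, the two-dose vaccine 86/233 = 36.9% → the adjuvanted vaccine
Under-40: the adjuvanted vaccine 59/82 = 72.0%, the two-dose vaccine 48/80 = 60.0% → the adjuvanted vaccine
The adjuvanted vaccine has the higher rate in all 3 groups.

the adjuvanted vaccine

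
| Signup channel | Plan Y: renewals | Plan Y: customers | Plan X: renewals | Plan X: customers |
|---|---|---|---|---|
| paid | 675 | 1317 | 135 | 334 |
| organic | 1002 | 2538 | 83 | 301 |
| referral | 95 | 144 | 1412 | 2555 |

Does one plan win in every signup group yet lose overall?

Paid: Plan Y 675/1317 = 51.3%, Plan X 135/334 = 40.4% → Plan Y
Organic: Plan Y 1002/2538 = 39.5%, Plan X 83/301 = 27.6% → Plan Y
Referral: Plan Y 95/144 = 66.0%, Plan X 1412/2555 = 55.3% → Plan Y
Overall: Plan Y 1772/3999 = 44.3%, Plan X 1630/3190 = 51.1% → Plan X
Plan Y wins each signup group but Plan X wins overall — the comparison reverses. Plan Y's customers skew toward organic, which has a lower base rate.

Yes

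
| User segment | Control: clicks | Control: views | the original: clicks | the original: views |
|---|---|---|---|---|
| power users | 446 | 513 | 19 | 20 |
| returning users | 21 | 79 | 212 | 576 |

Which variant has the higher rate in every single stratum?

the original

Power users: Control 446/513 = 86.9%, the original 19/20 = 95.0% → the original
Returning users: Control 21/79 = 26.6%, the original 212/576 = 36.8% → the original
The original has the higher rate in both groups.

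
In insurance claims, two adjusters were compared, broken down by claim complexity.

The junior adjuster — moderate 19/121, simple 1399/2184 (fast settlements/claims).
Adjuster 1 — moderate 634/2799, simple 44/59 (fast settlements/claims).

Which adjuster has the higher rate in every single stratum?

Moderate: the junior adjuster 19/121 = 15.7%, Adjuster 1 634/2799 = 22.7% → Adjuster 1
Simple: the junior adjuster 1399/2184 = 64.1%, Adjuster 1 44/59 = 74.6% → Adjuster 1
Adjuster 1 has the higher rate in both groups.

Adjuster 1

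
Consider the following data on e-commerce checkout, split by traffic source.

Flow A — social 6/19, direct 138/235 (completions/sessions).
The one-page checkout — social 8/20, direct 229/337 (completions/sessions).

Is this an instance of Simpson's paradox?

No

Social: Flow A 6/19 = 31.6%, the one-page checkout 8/20 = 40.0% → the one-page checkout
Direct: Flow A 138/235 = 58.7%, the one-page checkout 229/337 = 68.0% → the one-page checkout
Overall: Flow A 144/254 = 56.7%, the one-page checkout 237/357 = 66.4% → the one-page checkout
The one-page checkout wins overall and in every traffic group — no reversal.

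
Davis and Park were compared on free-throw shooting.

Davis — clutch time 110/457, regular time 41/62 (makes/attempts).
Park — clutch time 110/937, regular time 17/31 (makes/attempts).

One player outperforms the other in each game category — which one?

Clutch time: Davis 110/457 = 24.1%, Park 110/937 = 11.7% → Davis
Regular time: Davis 41/62 = 66.1%, Park 17/31 = 54.8% → Davis
Davis has the higher rate in both groups.

Davis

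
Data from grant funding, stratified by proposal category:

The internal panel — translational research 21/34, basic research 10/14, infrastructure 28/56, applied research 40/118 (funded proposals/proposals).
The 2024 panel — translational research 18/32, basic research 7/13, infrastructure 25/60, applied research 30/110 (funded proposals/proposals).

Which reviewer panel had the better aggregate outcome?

Translational research: the internal panel 21/34 = 61.8%, the 2024 panel 18/32 = 56.2% → the internal panel
Basic research: the internal panel 10/14 = 71.4%, the 2024 panel 7/13 = 53.8% → the internal panel
Infrastructure: the internal panel 28/56 = 50.0%, the 2024 panel 25/60 = 41.7% → the internal panel
Applied research: the internal panel 40/118 = 33.9%, the 2024 panel 30/110 = 27.3% → the internal panel
Overall: the internal panel 99/222 = 44.6%, the 2024 panel 80/215 = 37.2% → the internal panel

the internal panel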